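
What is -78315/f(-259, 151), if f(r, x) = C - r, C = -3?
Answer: -78315/256 ≈ -305.92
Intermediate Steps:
f(r, x) = -3 - r
-78315/f(-259, 151) = -78315/(-3 - 1*(-259)) = -78315/(-3 + 259) = -78315/256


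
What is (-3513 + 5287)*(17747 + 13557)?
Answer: 55533296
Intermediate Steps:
(-3513 + 5287)*(17747 + 13557) = 1774*31304 = 55533296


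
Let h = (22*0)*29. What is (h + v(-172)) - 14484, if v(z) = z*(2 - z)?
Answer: -44412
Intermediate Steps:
h = 0 (h = 0*29 = 0)
(h + v(-172)) - 14484 = (0 - 172*(2 - 1*(-172))) - 14484 = (0 - 172*(2 + 172)) - 14484 = (0 - 172*174) - 14484 = (0 - 29928) - 14484 = -29928 - 14484 = -44412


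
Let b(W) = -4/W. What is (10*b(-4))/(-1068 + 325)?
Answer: -10/743 ≈ -0.013459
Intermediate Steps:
(10*b(-4))/(-1068 + 325) = (10*(-4/(-4)))/(-1068 + 325) = (10*(-4*(-¼)))/(-743) = -10/743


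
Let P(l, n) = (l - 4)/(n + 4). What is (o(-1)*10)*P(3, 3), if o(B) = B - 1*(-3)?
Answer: -20/7 ≈ -2.8571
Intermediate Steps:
P(l, n) = (-4 + l)/(4 + n)
o(B) = 3 + B (o(B) = B + 3 = 3 + B)
(o(-1)*10)*P(3, 3) = ((3 - 1)*10)*((-4 + 3)/(4 + 3)) = (2*10)*(-1/7) = 20*((1/7)*(-1)) = 20*(-1/7) = -20/7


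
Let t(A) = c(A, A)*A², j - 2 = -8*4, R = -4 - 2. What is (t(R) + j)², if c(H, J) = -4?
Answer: 30276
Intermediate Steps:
R = -6
j = -30 (j = 2 - 8*4 = 2 - 32 = -30)
t(A) = -4*A²
(t(R) + j)² = (-4*(-6)² - 30)² = (-4*36 - 30)² = (-144 - 30)² = (-174)² = 30276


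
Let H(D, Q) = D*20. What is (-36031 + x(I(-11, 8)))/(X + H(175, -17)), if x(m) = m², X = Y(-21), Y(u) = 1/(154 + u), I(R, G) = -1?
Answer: -1597330/155167 ≈ -10.294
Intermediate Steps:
H(D, Q) = 20*D
X = 1/133 (X = 1/(154 - 21) = 1/133 ≈ 0.0075188)
(-36031 + x(I(-11, 8)))/(X + H(175, -17)) = (-36031 + (-1)²)/(1/133 + 20*175) = (-36031 + 1)/(1/133 + 3500) = -36030/465501/133 = -36030*133/465501 = -1597330/155167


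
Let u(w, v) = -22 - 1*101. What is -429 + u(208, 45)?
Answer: -552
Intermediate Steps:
u(w, v) = -123 (u(w, v) = -22 - 101 = -123)
-429 + u(208, 45) = -429 - 123 = -552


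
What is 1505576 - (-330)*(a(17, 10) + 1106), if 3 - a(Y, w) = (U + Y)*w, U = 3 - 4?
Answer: 1818746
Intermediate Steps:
U = -1
a(Y, w) = 3 - w*(-1 + Y) (a(Y, w) = 3 - (-1 + Y)*w = 3 - w*(-1 + Y))
1505576 - (-330)*(a(17, 10) + 1106) = 1505576 - (-330)*((3 + 10 - 1*17*10) + 1106) = 1505576 - (-330)*((3 + 10 - 170) + 1106) = 1505576 - (-330)*(-157 + 1106) = 1505576 - (-330)*949 = 1505576 - 1*(-313170) = 1505576 + 313170 = 1818746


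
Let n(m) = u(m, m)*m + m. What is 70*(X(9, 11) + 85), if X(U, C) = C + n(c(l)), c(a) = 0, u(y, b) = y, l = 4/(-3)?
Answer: 6720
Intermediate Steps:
l = -4/3 (l = 4*(-⅓) = -4/3 ≈ -1.3333)
n(m) = m + m² (n(m) = m*m + m = m² + m = m + m²)
X(U, C) = C (X(U, C) = C + 0*(1 + 0) = C + 0*1 = C + 0 = C)
70*(X(9, 11) + 85) = 70*(11 + 85) = 70*96 = 6720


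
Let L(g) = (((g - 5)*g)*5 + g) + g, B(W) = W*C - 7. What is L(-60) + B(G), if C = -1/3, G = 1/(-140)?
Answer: 8136661/420 ≈ 19373.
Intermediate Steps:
G = -1/140 ≈ -0.0071429
C = -⅓ (C = -1*⅓ = -⅓ ≈ -0.33333)
B(W) = -7 - W/3 (B(W) = W*(-⅓) - 7 = -W/3 - 7 = -7 - W/3)
L(g) = 2*g + 5*g*(-5 + g) (L(g) = (((-5 + g)*g)*5 + g) + g = ((g*(-5 + g))*5 + g) + g = (5*g*(-5 + g) + g) + g = (g + 5*g*(-5 + g)) + g = 2*g + 5*g*(-5 + g))
L(-60) + B(G) = -60*(-23 + 5*(-60)) + (-7 - ⅓*(-1/140)) = -60*(-23 - 300) + (-7 + 1/420) = -60*(-323) - 2939/420 = 19380 - 2939/420 = 8136661/420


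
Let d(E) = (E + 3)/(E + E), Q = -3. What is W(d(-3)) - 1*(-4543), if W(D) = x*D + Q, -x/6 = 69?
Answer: 4540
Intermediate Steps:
x = -414 (x = -6*69 = -414)
d(E) = (3 + E)/(2*E) (d(E) = (3 + E)/((2*E)) = (3 + E)*(1/(2*E)) = (3 + E)/(2*E))
W(D) = -3 - 414*D (W(D) = -414*D - 3 = -3 - 414*D)
W(d(-3)) - 1*(-4543) = (-3 - 207*(3 - 3)/(-3)) - 1*(-4543) = (-3 - 207*(-1)*0/3) + 4543 = (-3 - 414*0) + 4543 = (-3 + 0) + 4543 = -3 + 4543 = 4540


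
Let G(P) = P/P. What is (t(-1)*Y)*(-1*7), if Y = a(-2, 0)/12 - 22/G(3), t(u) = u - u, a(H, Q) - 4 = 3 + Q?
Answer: 0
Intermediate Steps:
G(P) = 1
a(H, Q) = 7 + Q (a(H, Q) = 4 + (3 + Q) = 7 + Q)
t(u) = 0
Y = -257/12 (Y = (7 + 0)/12 - 22/1 = 7*(1/12) - 22*1 = 7/12 - 22 = -257/12 ≈ -21.417)
(t(-1)*Y)*(-1*7) = (0*(-257/12))*(-1*7) = 0*(-7) = 0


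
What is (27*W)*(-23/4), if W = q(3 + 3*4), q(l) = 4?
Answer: -621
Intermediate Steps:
W = 4
(27*W)*(-23/4) = (27*4)*(-23/4) = 108*(-23*1/4) = 108*(-23/4) = -621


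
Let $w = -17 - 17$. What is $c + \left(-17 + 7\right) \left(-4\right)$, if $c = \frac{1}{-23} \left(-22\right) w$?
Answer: $\frac{172}{23} \approx 7.4783$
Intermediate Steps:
$w = -34$
$c = - \frac{748}{23}$ ($c = \frac{1}{-23} \left(-22\right) \left(-34\right) = \left(- \frac{1}{23}\right) \left(-22\right) \left(-34\right) = \frac{22}{23} \left(-34\right) = - \frac{748}{23} \approx -32.522$)
$c + \left(-17 + 7\right) \left(-4\right) = - \frac{748}{23} + \left(-17 + 7\right) \left(-4\right) = - \frac{748}{23} - -40 = - \frac{748}{23} + 40 = \frac{172}{23}$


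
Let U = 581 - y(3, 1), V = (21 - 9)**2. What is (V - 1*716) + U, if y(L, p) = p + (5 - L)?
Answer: 6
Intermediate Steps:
y(L, p) = 5 + p - L
V = 144 (V = 12**2 = 144)
U = 578 (U = 581 - (5 + 1 - 1*3) = 581 - (5 + 1 - 3) = 581 - 1*3 = 581 - 3 = 578)
(V - 1*716) + U = (144 - 1*716) + 578 = (144 - 716) + 578 = -572 + 578 = 6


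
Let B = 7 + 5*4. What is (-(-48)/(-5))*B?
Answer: -1296/5 ≈ -259.20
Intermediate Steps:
B = 27 (B = 7 + 20 = 27)
(-(-48)/(-5))*B = -(-48)/(-5)*27 = -(-48)*(-1)/5*27 = -12*⅘*27 = -48/5*27 = -1296/5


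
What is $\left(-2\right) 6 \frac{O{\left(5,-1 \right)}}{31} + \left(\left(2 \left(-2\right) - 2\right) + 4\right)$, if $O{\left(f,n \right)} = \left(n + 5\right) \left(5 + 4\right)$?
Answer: $- \frac{494}{31} \approx -15.935$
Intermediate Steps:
$O{\left(f,n \right)} = 45 + 9 n$ ($O{\left(f,n \right)} = \left(5 + n\right) 9 = 45 + 9 n$)
$\left(-2\right) 6 \frac{O{\left(5,-1 \right)}}{31} + \left(\left(2 \left(-2\right) - 2\right) + 4\right) = \left(-2\right) 6 \frac{45 + 9 \left(-1\right)}{31} + \left(\left(2 \left(-2\right) - 2\right) + 4\right) = - 12 \left(45 - 9\right) \frac{1}{31} + \left(\left(-4 - 2\right) + 4\right) = - 12 \cdot 36 \cdot \frac{1}{31} + \left(-6 + 4\right) = \left(-12\right) \frac{36}{31} - 2 = - \frac{432}{31} - 2 = - \frac{494}{31}$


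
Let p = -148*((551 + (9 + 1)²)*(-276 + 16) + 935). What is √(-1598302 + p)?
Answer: 3*√2590422 ≈ 4828.4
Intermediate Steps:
p = 24912100 (p = -148*((551 + 10²)*(-260) + 935) = -148*((551 + 100)*(-260) + 935) = -148*(651*(-260) + 935) = -148*(-169260 + 935) = -148*(-168325) = 24912100)
√(-1598302 + p) = √(-1598302 + 24912100) = √23313798 = 3*√2590422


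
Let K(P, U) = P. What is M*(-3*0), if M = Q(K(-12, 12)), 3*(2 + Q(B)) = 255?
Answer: 0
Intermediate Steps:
Q(B) = 83 (Q(B) = -2 + (⅓)*255 = -2 + 85 = 83)
M = 83
M*(-3*0) = 83*(-3*0) = 83*0 = 0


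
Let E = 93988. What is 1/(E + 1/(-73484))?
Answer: 73484/6906614191 ≈ 1.0640e-5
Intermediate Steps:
1/(E + 1/(-73484)) = 1/(93988 + 1/(-73484)) = 1/(93988 - 1/73484) = 1/(6906614191/73484) = 73484/6906614191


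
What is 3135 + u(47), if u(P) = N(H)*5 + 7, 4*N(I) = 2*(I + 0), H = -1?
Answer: 6279/2 ≈ 3139.5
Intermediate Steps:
N(I) = I/2 (N(I) = (2*(I + 0))/4 = (2*I)/4 = I/2)
u(P) = 9/2 (u(P) = ((1/2)*(-1))*5 + 7 = -1/2*5 + 7 = -5/2 + 7 = 9/2)
3135 + u(47) = 3135 + 9/2 = 6279/2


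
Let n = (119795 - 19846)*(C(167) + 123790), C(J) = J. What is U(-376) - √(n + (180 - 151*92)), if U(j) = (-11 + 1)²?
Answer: 100 - 13*√73309849 ≈ -1.1121e+5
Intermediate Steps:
U(j) = 100 (U(j) = (-10)² = 100)
n = 12389378193 (n = (119795 - 19846)*(167 + 123790) = 99949*123957 = 12389378193)
U(-376) - √(n + (180 - 151*92)) = 100 - √(12389378193 + (180 - 151*92)) = 100 - √(12389378193 + (180 - 13892)) = 100 - √(12389378193 - 13712) = 100 - √12389364481 = 100 - 13*√73309849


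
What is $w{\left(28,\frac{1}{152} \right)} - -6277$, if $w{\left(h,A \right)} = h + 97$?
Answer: $6402$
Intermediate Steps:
$w{\left(h,A \right)} = 97 + h$
$w{\left(28,\frac{1}{152} \right)} - -6277 = \left(97 + 28\right) - -6277 = 125 + 6277 = 6402$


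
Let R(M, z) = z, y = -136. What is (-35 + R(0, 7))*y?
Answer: 3808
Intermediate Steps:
(-35 + R(0, 7))*y = (-35 + 7)*(-136) = -28*(-136) = 3808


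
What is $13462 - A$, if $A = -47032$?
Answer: $60494$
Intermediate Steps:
$13462 - A = 13462 - -47032 = 13462 + 47032 = 60494$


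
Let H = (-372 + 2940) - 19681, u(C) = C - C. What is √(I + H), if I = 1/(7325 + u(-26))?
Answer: 2*I*√9182087033/1465 ≈ 130.82*I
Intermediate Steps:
u(C) = 0
H = -17113 (H = 2568 - 19681 = -17113)
I = 1/7325 (I = 1/(7325 + 0) = 1/7325 ≈ 0.00013652)
√(I + H) = √(1/7325 - 17113) = √(-125352724/7325) = 2*I*√9182087033/1465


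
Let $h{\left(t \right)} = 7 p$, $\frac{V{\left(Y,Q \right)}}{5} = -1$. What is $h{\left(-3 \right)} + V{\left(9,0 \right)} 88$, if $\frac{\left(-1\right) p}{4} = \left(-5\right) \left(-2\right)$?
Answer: $-720$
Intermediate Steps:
$p = -40$ ($p = - 4 \left(\left(-5\right) \left(-2\right)\right) = \left(-4\right) 10 = -40$)
$V{\left(Y,Q \right)} = -5$ ($V{\left(Y,Q \right)} = 5 \left(-1\right) = -5$)
$h{\left(t \right)} = -280$ ($h{\left(t \right)} = 7 \left(-40\right) = -280$)
$h{\left(-3 \right)} + V{\left(9,0 \right)} 88 = -280 - 440 = -720$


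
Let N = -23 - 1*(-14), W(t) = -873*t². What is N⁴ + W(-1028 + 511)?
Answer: -233336736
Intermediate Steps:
N = -9 (N = -23 + 14 = -9)
N⁴ + W(-1028 + 511) = (-9)⁴ - 873*(-1028 + 511)² = 6561 - 873*(-517)² = 6561 - 873*267289 = 6561 - 233343297 = -233336736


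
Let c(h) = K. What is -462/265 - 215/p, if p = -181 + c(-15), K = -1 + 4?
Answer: -25261/47170 ≈ -0.53553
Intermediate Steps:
K = 3
c(h) = 3
p = -178 (p = -181 + 3 = -178)
-462/265 - 215/p = -462/265 - 215/(-178) = -462*1/265 - 215*(-1/178) = -462/265 + 215/178 = -25261/47170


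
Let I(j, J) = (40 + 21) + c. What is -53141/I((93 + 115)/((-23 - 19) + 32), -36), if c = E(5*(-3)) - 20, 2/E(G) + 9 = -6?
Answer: -797115/613 ≈ -1300.4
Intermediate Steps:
E(G) = -2/15 (E(G) = 2/(-9 - 6) = 2/(-15) = 2*(-1/15) = -2/15)
c = -302/15 (c = -2/15 - 20 = -302/15 ≈ -20.133)
I(j, J) = 613/15 (I(j, J) = (40 + 21) - 302/15 = 61 - 302/15 = 613/15)
-53141/I((93 + 115)/((-23 - 19) + 32), -36) = -53141/613/15 = -53141*15/613 = -797115/613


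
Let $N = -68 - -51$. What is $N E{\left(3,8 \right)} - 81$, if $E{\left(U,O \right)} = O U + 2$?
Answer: $-523$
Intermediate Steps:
$E{\left(U,O \right)} = 2 + O U$
$N = -17$ ($N = -68 + 51 = -17$)
$N E{\left(3,8 \right)} - 81 = - 17 \left(2 + 8 \cdot 3\right) - 81 = - 17 \left(2 + 24\right) - 81 = \left(-17\right) 26 - 81 = -442 - 81 = -523$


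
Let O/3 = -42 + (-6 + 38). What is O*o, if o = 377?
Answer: -11310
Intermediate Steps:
O = -30 (O = 3*(-42 + (-6 + 38)) = 3*(-42 + 32) = 3*(-10) = -30)
O*o = -30*377 = -11310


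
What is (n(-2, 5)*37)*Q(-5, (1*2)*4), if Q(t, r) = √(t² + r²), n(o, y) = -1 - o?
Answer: 37*√89 ≈ 349.06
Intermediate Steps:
Q(t, r) = √(r² + t²)
(n(-2, 5)*37)*Q(-5, (1*2)*4) = ((-1 - 1*(-2))*37)*√(((1*2)*4)² + (-5)²) = ((-1 + 2)*37)*√((2*4)² + 25) = (1*37)*√(8² + 25) = 37*√(64 + 25) = 37*√89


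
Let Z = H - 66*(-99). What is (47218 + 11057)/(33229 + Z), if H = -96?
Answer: 58275/39667 ≈ 1.4691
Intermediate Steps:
Z = 6438 (Z = -96 - 66*(-99) = -96 + 6534 = 6438)
(47218 + 11057)/(33229 + Z) = (47218 + 11057)/(33229 + 6438) = 58275/39667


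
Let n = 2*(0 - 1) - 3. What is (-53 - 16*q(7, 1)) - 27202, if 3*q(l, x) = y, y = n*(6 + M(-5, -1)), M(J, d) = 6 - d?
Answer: -80725/3 ≈ -26908.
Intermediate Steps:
n = -5 (n = 2*(-1) - 3 = -2 - 3 = -5)
y = -65 (y = -5*(6 + (6 - 1*(-1))) = -5*(6 + (6 + 1)) = -5*(6 + 7) = -5*13 = -65)
q(l, x) = -65/3 (q(l, x) = (1/3)*(-65) = -65/3)
(-53 - 16*q(7, 1)) - 27202 = (-53 - 16*(-65/3)) - 27202 = (-53 + 1040/3) - 27202 = 881/3 - 27202 = -80725/3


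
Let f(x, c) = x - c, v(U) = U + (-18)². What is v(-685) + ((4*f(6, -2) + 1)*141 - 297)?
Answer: 3995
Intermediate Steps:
v(U) = 324 + U (v(U) = U + 324 = 324 + U)
v(-685) + ((4*f(6, -2) + 1)*141 - 297) = (324 - 685) + ((4*(6 - 1*(-2)) + 1)*141 - 297) = -361 + ((4*(6 + 2) + 1)*141 - 297) = -361 + ((4*8 + 1)*141 - 297) = -361 + ((32 + 1)*141 - 297) = -361 + (33*141 - 297) = -361 + (4653 - 297) = -361 + 4356 = 3995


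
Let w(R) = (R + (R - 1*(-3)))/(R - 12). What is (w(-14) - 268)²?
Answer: 48205249/676 ≈ 71310.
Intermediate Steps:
w(R) = (3 + 2*R)/(-12 + R) (w(R) = (R + (R + 3))/(-12 + R) = (R + (3 + R))/(-12 + R) = (3 + 2*R)/(-12 + R))
(w(-14) - 268)² = ((3 + 2*(-14))/(-12 - 14) - 268)² = ((3 - 28)/(-26) - 268)² = (-1/26*(-25) - 268)² = (25/26 - 268)² = (-6943/26)² = 48205249/676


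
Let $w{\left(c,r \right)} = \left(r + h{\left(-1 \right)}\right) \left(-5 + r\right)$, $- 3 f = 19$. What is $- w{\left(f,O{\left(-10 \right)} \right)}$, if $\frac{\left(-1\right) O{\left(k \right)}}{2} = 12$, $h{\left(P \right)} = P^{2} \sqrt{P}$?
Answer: $-696 + 29 i \approx -696.0 + 29.0 i$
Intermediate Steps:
$f = - \frac{19}{3}$ ($f = \left(- \frac{1}{3}\right) 19 = - \frac{19}{3} \approx -6.3333$)
$h{\left(P \right)} = P^{\frac{5}{2}}$
$O{\left(k \right)} = -24$ ($O{\left(k \right)} = \left(-2\right) 12 = -24$)
$w{\left(c,r \right)} = \left(-5 + r\right) \left(i + r\right)$ ($w{\left(c,r \right)} = \left(r + \left(-1\right)^{\frac{5}{2}}\right) \left(-5 + r\right) = \left(r + i\right) \left(-5 + r\right) = \left(i + r\right) \left(-5 + r\right) = \left(-5 + r\right) \left(i + r\right)$)
$- w{\left(f,O{\left(-10 \right)} \right)} = - (\left(-24\right)^{2} - 5 i - 24 \left(-5 + i\right)) = - (576 - 5 i + \left(120 - 24 i\right)) = - (696 - 29 i) = -696 + 29 i$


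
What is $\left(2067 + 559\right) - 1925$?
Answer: $701$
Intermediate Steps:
$\left(2067 + 559\right) - 1925 = 2626 - 1925 = 701$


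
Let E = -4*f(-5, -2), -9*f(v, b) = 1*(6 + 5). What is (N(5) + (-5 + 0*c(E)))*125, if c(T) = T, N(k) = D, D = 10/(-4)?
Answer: -1875/2 ≈ -937.50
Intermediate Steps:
f(v, b) = -11/9 (f(v, b) = -(6 + 5)/9 = -11/9)
D = -5/2 (D = 10*(-¼) = -5/2 ≈ -2.5000)
E = 44/9 (E = -4*(-11/9) = 44/9 ≈ 4.8889)
N(k) = -5/2
(N(5) + (-5 + 0*c(E)))*125 = (-5/2 + (-5 + 0*(44/9)))*125 = (-5/2 + (-5 + 0))*125 = (-5/2 - 5)*125 = -15/2*125 = -1875/2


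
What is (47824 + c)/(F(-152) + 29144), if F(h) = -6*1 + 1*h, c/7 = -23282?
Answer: -57575/14493 ≈ -3.9726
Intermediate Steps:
c = -162974 (c = 7*(-23282) = -162974)
F(h) = -6 + h
(47824 + c)/(F(-152) + 29144) = (47824 - 162974)/((-6 - 152) + 29144) = -115150/(-158 + 29144) = -115150/28986 = -115150*1/28986 = -57575/14493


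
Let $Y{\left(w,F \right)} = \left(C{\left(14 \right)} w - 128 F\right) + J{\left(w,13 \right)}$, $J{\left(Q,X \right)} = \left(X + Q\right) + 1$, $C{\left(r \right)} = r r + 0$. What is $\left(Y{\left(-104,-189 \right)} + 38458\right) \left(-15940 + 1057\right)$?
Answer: $-627705408$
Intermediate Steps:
$C{\left(r \right)} = r^{2}$ ($C{\left(r \right)} = r^{2} + 0 = r^{2}$)
$J{\left(Q,X \right)} = 1 + Q + X$ ($J{\left(Q,X \right)} = \left(Q + X\right) + 1 = 1 + Q + X$)
$Y{\left(w,F \right)} = 14 - 128 F + 197 w$ ($Y{\left(w,F \right)} = \left(14^{2} w - 128 F\right) + \left(1 + w + 13\right) = \left(196 w - 128 F\right) + \left(14 + w\right) = \left(- 128 F + 196 w\right) + \left(14 + w\right) = 14 - 128 F + 197 w$)
$\left(Y{\left(-104,-189 \right)} + 38458\right) \left(-15940 + 1057\right) = \left(\left(14 - -24192 + 197 \left(-104\right)\right) + 38458\right) \left(-15940 + 1057\right) = \left(\left(14 + 24192 - 20488\right) + 38458\right) \left(-14883\right) = \left(3718 + 38458\right) \left(-14883\right) = 42176 \left(-14883\right) = -627705408$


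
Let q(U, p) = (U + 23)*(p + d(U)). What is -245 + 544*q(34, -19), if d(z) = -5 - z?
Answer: -1798709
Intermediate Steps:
q(U, p) = (23 + U)*(-5 + p - U) (q(U, p) = (U + 23)*(p + (-5 - U)) = (23 + U)*(-5 + p - U))
-245 + 544*q(34, -19) = -245 + 544*(-115 - 1*34² - 28*34 + 23*(-19) + 34*(-19)) = -245 + 544*(-115 - 1*1156 - 952 - 437 - 646) = -245 + 544*(-115 - 1156 - 952 - 437 - 646) = -245 + 544*(-3306) = -245 - 1798464 = -1798709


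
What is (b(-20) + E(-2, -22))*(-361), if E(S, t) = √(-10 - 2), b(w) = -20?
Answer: 7220 - 722*I*√3 ≈ 7220.0 - 1250.5*I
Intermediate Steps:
E(S, t) = 2*I*√3 (E(S, t) = √(-12) = 2*I*√3)
(b(-20) + E(-2, -22))*(-361) = (-20 + 2*I*√3)*(-361) = 7220 - 722*I*√3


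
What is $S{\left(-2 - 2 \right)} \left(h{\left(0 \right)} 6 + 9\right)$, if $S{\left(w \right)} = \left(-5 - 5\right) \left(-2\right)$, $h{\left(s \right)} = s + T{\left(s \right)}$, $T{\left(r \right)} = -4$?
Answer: $-300$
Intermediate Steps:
$h{\left(s \right)} = -4 + s$ ($h{\left(s \right)} = s - 4 = -4 + s$)
$S{\left(w \right)} = 20$ ($S{\left(w \right)} = \left(-10\right) \left(-2\right) = 20$)
$S{\left(-2 - 2 \right)} \left(h{\left(0 \right)} 6 + 9\right) = 20 \left(\left(-4 + 0\right) 6 + 9\right) = 20 \left(\left(-4\right) 6 + 9\right) = 20 \left(-24 + 9\right) = 20 \left(-15\right) = -300$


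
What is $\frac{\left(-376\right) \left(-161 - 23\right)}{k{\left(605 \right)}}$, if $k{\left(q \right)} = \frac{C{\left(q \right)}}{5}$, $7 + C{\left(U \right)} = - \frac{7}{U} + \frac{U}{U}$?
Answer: $- \frac{209281600}{3637} \approx -57542.0$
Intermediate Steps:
$C{\left(U \right)} = -6 - \frac{7}{U}$ ($C{\left(U \right)} = -7 - \left(\frac{7}{U} - \frac{U}{U}\right) = -7 + \left(- \frac{7}{U} + 1\right) = -7 + \left(1 - \frac{7}{U}\right) = -6 - \frac{7}{U}$)
$k{\left(q \right)} = - \frac{6}{5} - \frac{7}{5 q}$ ($k{\left(q \right)} = \frac{-6 - \frac{7}{q}}{5} = \left(-6 - \frac{7}{q}\right) \frac{1}{5} = - \frac{6}{5} - \frac{7}{5 q}$)
$\frac{\left(-376\right) \left(-161 - 23\right)}{k{\left(605 \right)}} = \frac{\left(-376\right) \left(-161 - 23\right)}{\frac{1}{5} \cdot \frac{1}{605} \left(-7 - 3630\right)} = \frac{\left(-376\right) \left(-184\right)}{\frac{1}{5} \cdot \frac{1}{605} \left(-7 - 3630\right)} = \frac{69184}{\frac{1}{5} \cdot \frac{1}{605} \left(-3637\right)} = \frac{69184}{- \frac{3637}{3025}} = 69184 \left(- \frac{3025}{3637}\right) = - \frac{209281600}{3637}$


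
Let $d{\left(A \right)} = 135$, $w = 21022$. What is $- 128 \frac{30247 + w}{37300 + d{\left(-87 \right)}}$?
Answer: $- \frac{6562432}{37435} \approx -175.3$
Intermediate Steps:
$- 128 \frac{30247 + w}{37300 + d{\left(-87 \right)}} = - 128 \frac{30247 + 21022}{37300 + 135} = - 128 \cdot \frac{51269}{37435} = - 128 \cdot 51269 \cdot \frac{1}{37435} = \left(-128\right) \frac{51269}{37435} = - \frac{6562432}{37435}$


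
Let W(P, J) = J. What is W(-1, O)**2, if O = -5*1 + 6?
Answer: 1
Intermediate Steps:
O = 1 (O = -5 + 6 = 1)
W(-1, O)**2 = 1**2 = 1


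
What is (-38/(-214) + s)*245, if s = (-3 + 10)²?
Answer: 1289190/107 ≈ 12049.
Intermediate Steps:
s = 49 (s = 7² = 49)
(-38/(-214) + s)*245 = (-38/(-214) + 49)*245 = (-38*(-1/214) + 49)*245 = (19/107 + 49)*245 = (5262/107)*245 = 1289190/107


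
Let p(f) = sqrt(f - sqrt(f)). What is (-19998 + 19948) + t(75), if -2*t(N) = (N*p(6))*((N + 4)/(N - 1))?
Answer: -50 - 5925*sqrt(6 - sqrt(6))/148 ≈ -125.43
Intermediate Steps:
t(N) = -N*sqrt(6 - sqrt(6))*(4 + N)/(2*(-1 + N)) (t(N) = -N*sqrt(6 - sqrt(6))*(N + 4)/(N - 1)/2 = -N*sqrt(6 - sqrt(6))*(4 + N)/(-1 + N)/2 = -N*sqrt(6 - sqrt(6))*(4 + N)/(2*(-1 + N)))
(-19998 + 19948) + t(75) = (-19998 + 19948) - 1*75*sqrt(6 - sqrt(6))*(4 + 75)/(-2 + 2*75) = -50 - 1*75*sqrt(6 - sqrt(6))*79/(-2 + 150) = -50 - 1*75*sqrt(6 - sqrt(6))*79/148 = -50 - 1*75*1/148*sqrt(6 - sqrt(6))*79 = -50 - 5925*sqrt(6 - sqrt(6))/148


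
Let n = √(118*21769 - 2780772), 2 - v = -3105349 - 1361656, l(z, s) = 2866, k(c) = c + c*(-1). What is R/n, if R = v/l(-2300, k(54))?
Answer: -4467007*I*√212030/607677980 ≈ -3.3849*I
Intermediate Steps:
k(c) = 0 (k(c) = c - c = 0)
v = 4467007 (v = 2 - (-3105349 - 1361656) = 2 - 1*(-4467005) = 2 + 4467005 = 4467007)
R = 4467007/2866 ≈ 1558.6
n = I*√212030 (n = √(2568742 - 2780772) = √(-212030) = I*√212030 ≈ 460.47*I)
R/n = 4467007/(2866*((I*√212030))) = 4467007*(-I*√212030/212030)/2866 = -4467007*I*√212030/607677980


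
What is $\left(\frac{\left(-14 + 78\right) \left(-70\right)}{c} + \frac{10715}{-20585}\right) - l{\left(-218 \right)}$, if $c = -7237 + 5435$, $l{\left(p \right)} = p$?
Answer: $\frac{815944143}{3709417} \approx 219.97$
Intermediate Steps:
$c = -1802$
$\left(\frac{\left(-14 + 78\right) \left(-70\right)}{c} + \frac{10715}{-20585}\right) - l{\left(-218 \right)} = \left(\frac{\left(-14 + 78\right) \left(-70\right)}{-1802} + \frac{10715}{-20585}\right) - -218 = \left(64 \left(-70\right) \left(- \frac{1}{1802}\right) + 10715 \left(- \frac{1}{20585}\right)\right) + 218 = \left(\left(-4480\right) \left(- \frac{1}{1802}\right) - \frac{2143}{4117}\right) + 218 = \left(\frac{2240}{901} - \frac{2143}{4117}\right) + 218 = \frac{7291237}{3709417} + 218 = \frac{815944143}{3709417}$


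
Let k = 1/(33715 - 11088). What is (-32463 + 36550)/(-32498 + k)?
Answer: -92476549/735332245 ≈ -0.12576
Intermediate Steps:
k = 1/22627 ≈ 4.4195e-5
(-32463 + 36550)/(-32498 + k) = (-32463 + 36550)/(-32498 + 1/22627) = 4087/(-735332245/22627) = 4087*(-22627/735332245) = -92476549/735332245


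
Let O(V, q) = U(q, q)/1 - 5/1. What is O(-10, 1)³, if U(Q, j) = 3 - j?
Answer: -27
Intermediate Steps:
O(V, q) = -2 - q (O(V, q) = (3 - q)/1 - 5/1 = (3 - q)*1 - 5*1 = (3 - q) - 5 = -2 - q)
O(-10, 1)³ = (-2 - 1*1)³ = (-2 - 1)³ = (-3)³ = -27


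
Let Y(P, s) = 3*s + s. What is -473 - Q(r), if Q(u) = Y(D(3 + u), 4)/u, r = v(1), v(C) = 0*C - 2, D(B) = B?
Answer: -465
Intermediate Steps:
v(C) = -2 (v(C) = 0 - 2 = -2)
Y(P, s) = 4*s
r = -2
Q(u) = 16/u (Q(u) = (4*4)/u = 16/u)
-473 - Q(r) = -473 - 16/(-2) = -473 - 16*(-1)/2 = -473 - 1*(-8) = -473 + 8 = -465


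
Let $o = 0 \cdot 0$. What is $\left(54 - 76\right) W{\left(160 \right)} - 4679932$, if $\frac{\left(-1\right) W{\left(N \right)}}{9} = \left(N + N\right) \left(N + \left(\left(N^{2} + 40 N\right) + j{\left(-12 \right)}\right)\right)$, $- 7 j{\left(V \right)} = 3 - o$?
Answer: $\frac{14230653596}{7} \approx 2.033 \cdot 10^{9}$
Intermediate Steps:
$o = 0$
$j{\left(V \right)} = - \frac{3}{7}$ ($j{\left(V \right)} = - \frac{3 - 0}{7} = - \frac{3 + 0}{7} = \left(- \frac{1}{7}\right) 3 = - \frac{3}{7}$)
$W{\left(N \right)} = - 18 N \left(- \frac{3}{7} + N^{2} + 41 N\right)$ ($W{\left(N \right)} = - 9 \left(N + N\right) \left(N - \left(\frac{3}{7} - N^{2} - 40 N\right)\right) = - 9 \cdot 2 N \left(N + \left(- \frac{3}{7} + N^{2} + 40 N\right)\right) = - 9 \cdot 2 N \left(- \frac{3}{7} + N^{2} + 41 N\right) = - 18 N \left(- \frac{3}{7} + N^{2} + 41 N\right)$)
$\left(54 - 76\right) W{\left(160 \right)} - 4679932 = \left(54 - 76\right) \frac{18}{7} \cdot 160 \left(3 - 45920 - 7 \cdot 160^{2}\right) - 4679932 = \left(54 - 76\right) \frac{18}{7} \cdot 160 \left(3 - 45920 - 179200\right) - 4679932 = - 22 \cdot \frac{18}{7} \cdot 160 \left(3 - 45920 - 179200\right) - 4679932 = - 22 \cdot \frac{18}{7} \cdot 160 \left(-225117\right) - 4679932 = \left(-22\right) \left(- \frac{648336960}{7}\right) - 4679932 = \frac{14263413120}{7} - 4679932 = \frac{14230653596}{7}$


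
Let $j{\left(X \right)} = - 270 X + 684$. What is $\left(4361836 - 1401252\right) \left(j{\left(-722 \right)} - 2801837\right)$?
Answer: $-7715912508392$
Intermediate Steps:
$j{\left(X \right)} = 684 - 270 X$
$\left(4361836 - 1401252\right) \left(j{\left(-722 \right)} - 2801837\right) = \left(4361836 - 1401252\right) \left(\left(684 - -194940\right) - 2801837\right) = \left(4361836 - 1401252\right) \left(\left(684 + 194940\right) - 2801837\right) = \left(4361836 - 1401252\right) \left(195624 - 2801837\right) = 2960584 \left(-2606213\right) = -7715912508392$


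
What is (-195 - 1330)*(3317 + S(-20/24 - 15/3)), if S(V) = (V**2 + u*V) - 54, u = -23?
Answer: -188372575/36 ≈ -5.2326e+6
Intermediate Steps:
S(V) = -54 + V**2 - 23*V (S(V) = (V**2 - 23*V) - 54 = -54 + V**2 - 23*V)
(-195 - 1330)*(3317 + S(-20/24 - 15/3)) = (-195 - 1330)*(3317 + (-54 + (-20/24 - 15/3)**2 - 23*(-20/24 - 15/3))) = -1525*(3317 + (-54 + (-20*1/24 - 15*1/3)**2 - 23*(-20*1/24 - 15*1/3))) = -1525*(3317 + (-54 + (-5/6 - 5)**2 - 23*(-5/6 - 5))) = -1525*(3317 + (-54 + (-35/6)**2 - 23*(-35/6))) = -1525*(3317 + (-54 + 1225/36 + 805/6)) = -1525*(3317 + 4111/36) = -1525*123523/36 = -188372575/36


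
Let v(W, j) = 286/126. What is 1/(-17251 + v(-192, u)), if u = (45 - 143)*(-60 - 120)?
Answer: -63/1086670 ≈ -5.7975e-5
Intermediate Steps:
u = 17640 (u = -98*(-180) = 17640)
v(W, j) = 143/63 (v(W, j) = 286*(1/126) = 143/63)
1/(-17251 + v(-192, u)) = 1/(-17251 + 143/63) = 1/(-1086670/63) = -63/1086670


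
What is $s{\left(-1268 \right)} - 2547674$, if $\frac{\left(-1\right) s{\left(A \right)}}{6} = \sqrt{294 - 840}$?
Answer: $-2547674 - 6 i \sqrt{546} \approx -2.5477 \cdot 10^{6} - 140.2 i$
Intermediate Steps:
$s{\left(A \right)} = - 6 i \sqrt{546}$ ($s{\left(A \right)} = - 6 \sqrt{294 - 840} = - 6 \sqrt{-546} = - 6 i \sqrt{546}$)
$s{\left(-1268 \right)} - 2547674 = - 6 i \sqrt{546} - 2547674 = -2547674 - 6 i \sqrt{546}$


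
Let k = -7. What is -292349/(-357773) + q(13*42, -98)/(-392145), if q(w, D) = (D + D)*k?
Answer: 302791337/372145605 ≈ 0.81364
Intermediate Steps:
q(w, D) = -14*D (q(w, D) = (D + D)*(-7) = (2*D)*(-7) = -14*D)
-292349/(-357773) + q(13*42, -98)/(-392145) = -292349/(-357773) - 14*(-98)/(-392145) = -292349*(-1/357773) + 1372*(-1/392145) = 10081/12337 - 1372/392145 = 302791337/372145605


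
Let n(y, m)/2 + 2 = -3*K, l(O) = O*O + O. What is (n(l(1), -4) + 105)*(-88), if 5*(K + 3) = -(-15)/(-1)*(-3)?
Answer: -5720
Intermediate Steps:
K = 6 (K = -3 + (-(-15)/(-1)*(-3))/5 = -3 + (-(-15)*(-1)*(-3))/5 = -3 + (-5*3*(-3))/5 = -3 + (-15*(-3))/5 = -3 + (1/5)*45 = -3 + 9 = 6)
l(O) = O + O**2 (l(O) = O**2 + O = O + O**2)
n(y, m) = -40 (n(y, m) = -4 + 2*(-3*6) = -4 + 2*(-18) = -4 - 36 = -40)
(n(l(1), -4) + 105)*(-88) = (-40 + 105)*(-88) = 65*(-88) = -5720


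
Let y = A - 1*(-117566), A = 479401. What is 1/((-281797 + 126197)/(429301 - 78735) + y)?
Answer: 175283/104638088861 ≈ 1.6751e-6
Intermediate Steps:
y = 596967 (y = 479401 - 1*(-117566) = 479401 + 117566 = 596967)
1/((-281797 + 126197)/(429301 - 78735) + y) = 1/((-281797 + 126197)/(429301 - 78735) + 596967) = 1/(-155600/350566 + 596967) = 1/(-155600*1/350566 + 596967) = 1/(-77800/175283 + 596967) = 1/(104638088861/175283) = 175283/104638088861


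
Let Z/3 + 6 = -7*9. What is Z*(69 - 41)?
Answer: -5796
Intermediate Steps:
Z = -207 (Z = -18 + 3*(-7*9) = -18 + 3*(-63) = -18 - 189 = -207)
Z*(69 - 41) = -207*(69 - 41) = -207*28 = -5796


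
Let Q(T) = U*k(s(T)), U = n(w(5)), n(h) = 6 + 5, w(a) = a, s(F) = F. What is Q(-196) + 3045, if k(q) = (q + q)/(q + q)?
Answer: 3056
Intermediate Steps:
n(h) = 11
k(q) = 1 (k(q) = (2*q)/((2*q)) = (2*q)*(1/(2*q)) = 1)
U = 11
Q(T) = 11 (Q(T) = 11*1 = 11)
Q(-196) + 3045 = 11 + 3045 = 3056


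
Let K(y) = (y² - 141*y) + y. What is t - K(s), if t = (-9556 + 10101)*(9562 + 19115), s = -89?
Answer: 15608584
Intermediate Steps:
K(y) = y² - 140*y
t = 15628965 (t = 545*28677 = 15628965)
t - K(s) = 15628965 - (-89)*(-140 - 89) = 15628965 - (-89)*(-229) = 15628965 - 1*20381 = 15628965 - 20381 = 15608584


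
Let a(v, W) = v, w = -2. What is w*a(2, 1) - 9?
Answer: -13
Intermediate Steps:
w*a(2, 1) - 9 = -2*2 - 9 = -4 - 9 = -13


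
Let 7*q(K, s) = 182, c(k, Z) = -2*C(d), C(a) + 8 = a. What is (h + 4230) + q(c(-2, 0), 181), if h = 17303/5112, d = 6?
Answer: 21773975/5112 ≈ 4259.4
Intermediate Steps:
C(a) = -8 + a
c(k, Z) = 4 (c(k, Z) = -2*(-8 + 6) = -2*(-2) = 4)
h = 17303/5112 (h = 17303*(1/5112) = 17303/5112 ≈ 3.3848)
q(K, s) = 26 (q(K, s) = (⅐)*182 = 26)
(h + 4230) + q(c(-2, 0), 181) = (17303/5112 + 4230) + 26 = 21641063/5112 + 26 = 21773975/5112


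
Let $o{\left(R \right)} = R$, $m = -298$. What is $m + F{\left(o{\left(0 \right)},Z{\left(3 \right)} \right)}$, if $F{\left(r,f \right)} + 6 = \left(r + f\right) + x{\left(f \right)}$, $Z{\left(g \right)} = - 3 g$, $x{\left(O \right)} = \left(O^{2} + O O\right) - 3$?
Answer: $-154$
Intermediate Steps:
$x{\left(O \right)} = -3 + 2 O^{2}$ ($x{\left(O \right)} = \left(O^{2} + O^{2}\right) - 3 = 2 O^{2} - 3 = -3 + 2 O^{2}$)
$F{\left(r,f \right)} = -9 + f + r + 2 f^{2}$ ($F{\left(r,f \right)} = -6 + \left(\left(r + f\right) + \left(-3 + 2 f^{2}\right)\right) = -6 + \left(\left(f + r\right) + \left(-3 + 2 f^{2}\right)\right) = -6 + \left(-3 + f + r + 2 f^{2}\right) = -9 + f + r + 2 f^{2}$)
$m + F{\left(o{\left(0 \right)},Z{\left(3 \right)} \right)} = -298 + \left(-9 - 9 + 0 + 2 \left(\left(-3\right) 3\right)^{2}\right) = -298 + \left(-9 - 9 + 0 + 2 \left(-9\right)^{2}\right) = -298 + \left(-9 - 9 + 0 + 2 \cdot 81\right) = -298 + \left(-9 - 9 + 0 + 162\right) = -298 + 144 = -154$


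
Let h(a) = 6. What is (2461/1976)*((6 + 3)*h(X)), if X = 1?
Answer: 66447/988 ≈ 67.254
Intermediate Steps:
(2461/1976)*((6 + 3)*h(X)) = (2461/1976)*((6 + 3)*6) = (2461*(1/1976))*(9*6) = (2461/1976)*54 = 66447/988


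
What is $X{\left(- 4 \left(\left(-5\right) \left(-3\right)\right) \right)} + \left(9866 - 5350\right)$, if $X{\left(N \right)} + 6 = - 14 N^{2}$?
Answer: $-45890$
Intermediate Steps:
$X{\left(N \right)} = -6 - 14 N^{2}$
$X{\left(- 4 \left(\left(-5\right) \left(-3\right)\right) \right)} + \left(9866 - 5350\right) = \left(-6 - 14 \left(- 4 \left(\left(-5\right) \left(-3\right)\right)\right)^{2}\right) + \left(9866 - 5350\right) = \left(-6 - 14 \left(\left(-4\right) 15\right)^{2}\right) + \left(9866 - 5350\right) = \left(-6 - 14 \left(-60\right)^{2}\right) + 4516 = \left(-6 - 50400\right) + 4516 = -50406 + 4516 = -45890$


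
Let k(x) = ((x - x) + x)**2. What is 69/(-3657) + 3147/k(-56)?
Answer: 163655/166208 ≈ 0.98464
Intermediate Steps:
k(x) = x**2 (k(x) = (0 + x)**2 = x**2)
69/(-3657) + 3147/k(-56) = 69/(-3657) + 3147/((-56)**2) = 69*(-1/3657) + 3147/3136 = -1/53 + 3147*(1/3136) = -1/53 + 3147/3136 = 163655/166208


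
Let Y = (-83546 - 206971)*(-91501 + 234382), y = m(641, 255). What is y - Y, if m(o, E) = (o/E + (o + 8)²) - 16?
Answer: 10584994069451/255 ≈ 4.1510e+10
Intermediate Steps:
m(o, E) = -16 + (8 + o)² + o/E (m(o, E) = (o/E + (8 + o)²) - 16 = ((8 + o)² + o/E) - 16 = -16 + (8 + o)² + o/E)
y = 107402816/255 (y = -16 + (8 + 641)² + 641/255 = -16 + 649² + 641*(1/255) = -16 + 421201 + 641/255 = 107402816/255 ≈ 4.2119e+5)
Y = -41509359477 (Y = -290517*142881 = -41509359477)
y - Y = 107402816/255 - 1*(-41509359477) = 107402816/255 + 41509359477 = 10584994069451/255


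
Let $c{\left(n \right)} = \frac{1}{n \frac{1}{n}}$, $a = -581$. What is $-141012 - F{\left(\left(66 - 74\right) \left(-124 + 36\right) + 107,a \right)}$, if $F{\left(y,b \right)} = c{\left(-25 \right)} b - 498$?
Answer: $-139933$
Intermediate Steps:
$c{\left(n \right)} = 1$ ($c{\left(n \right)} = 1^{-1} = 1$)
$F{\left(y,b \right)} = -498 + b$ ($F{\left(y,b \right)} = 1 b - 498 = b - 498 = -498 + b$)
$-141012 - F{\left(\left(66 - 74\right) \left(-124 + 36\right) + 107,a \right)} = -141012 - \left(-498 - 581\right) = -141012 - -1079 = -141012 + 1079 = -139933$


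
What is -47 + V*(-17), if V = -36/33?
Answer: -313/11 ≈ -28.455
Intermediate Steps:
V = -12/11 (V = -36*1/33 = -12/11 ≈ -1.0909)
-47 + V*(-17) = -47 - 12/11*(-17) = -47 + 204/11 = -313/11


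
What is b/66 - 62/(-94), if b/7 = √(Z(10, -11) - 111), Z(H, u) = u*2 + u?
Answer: 31/47 + 14*I/11 ≈ 0.65957 + 1.2727*I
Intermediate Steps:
Z(H, u) = 3*u (Z(H, u) = 2*u + u = 3*u)
b = 84*I (b = 7*√(3*(-11) - 111) = 7*√(-33 - 111) = 7*√(-144) = 7*(12*I) = 84*I ≈ 84.0*I)
b/66 - 62/(-94) = (84*I)/66 - 62/(-94) = (84*I)*(1/66) - 62*(-1/94) = 14*I/11 + 31/47 = 31/47 + 14*I/11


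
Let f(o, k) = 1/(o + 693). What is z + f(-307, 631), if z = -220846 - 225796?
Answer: -172403811/386 ≈ -4.4664e+5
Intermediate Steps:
f(o, k) = 1/(693 + o)
z = -446642
z + f(-307, 631) = -446642 + 1/(693 - 307) = -446642 + 1/386 = -172403811/386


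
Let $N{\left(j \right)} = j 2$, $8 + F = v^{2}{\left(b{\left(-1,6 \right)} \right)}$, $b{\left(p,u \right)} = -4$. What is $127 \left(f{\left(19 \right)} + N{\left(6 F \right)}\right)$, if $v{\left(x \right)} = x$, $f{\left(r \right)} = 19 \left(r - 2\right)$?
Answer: $53213$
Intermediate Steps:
$f{\left(r \right)} = -38 + 19 r$ ($f{\left(r \right)} = 19 \left(-2 + r\right) = -38 + 19 r$)
$F = 8$ ($F = -8 + \left(-4\right)^{2} = -8 + 16 = 8$)
$N{\left(j \right)} = 2 j$
$127 \left(f{\left(19 \right)} + N{\left(6 F \right)}\right) = 127 \left(\left(-38 + 19 \cdot 19\right) + 2 \cdot 6 \cdot 8\right) = 127 \left(\left(-38 + 361\right) + 2 \cdot 48\right) = 127 \left(323 + 96\right) = 127 \cdot 419 = 53213$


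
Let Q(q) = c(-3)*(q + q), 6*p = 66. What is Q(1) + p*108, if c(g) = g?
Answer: 1182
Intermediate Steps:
p = 11 (p = (⅙)*66 = 11)
Q(q) = -6*q (Q(q) = -3*(q + q) = -6*q)
Q(1) + p*108 = -6*1 + 11*108 = -6 + 1188 = 1182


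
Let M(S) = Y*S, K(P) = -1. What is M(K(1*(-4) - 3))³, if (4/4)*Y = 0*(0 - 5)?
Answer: 0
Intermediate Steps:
Y = 0 (Y = 0*(0 - 5) = 0*(-5) = 0)
M(S) = 0 (M(S) = 0*S = 0)
M(K(1*(-4) - 3))³ = 0³ = 0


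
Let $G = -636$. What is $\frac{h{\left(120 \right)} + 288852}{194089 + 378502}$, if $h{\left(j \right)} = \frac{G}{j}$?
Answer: $\frac{2888467}{5725910} \approx 0.50446$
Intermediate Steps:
$h{\left(j \right)} = - \frac{636}{j}$
$\frac{h{\left(120 \right)} + 288852}{194089 + 378502} = \frac{- \frac{636}{120} + 288852}{194089 + 378502} = \frac{\left(-636\right) \frac{1}{120} + 288852}{572591} = \left(- \frac{53}{10} + 288852\right) \frac{1}{572591} = \frac{2888467}{10} \cdot \frac{1}{572591} = \frac{2888467}{5725910}$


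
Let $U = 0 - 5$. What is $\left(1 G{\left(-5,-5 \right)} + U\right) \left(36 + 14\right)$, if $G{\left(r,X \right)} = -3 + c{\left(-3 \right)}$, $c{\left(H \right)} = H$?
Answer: $-550$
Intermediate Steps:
$U = -5$ ($U = 0 - 5 = -5$)
$G{\left(r,X \right)} = -6$ ($G{\left(r,X \right)} = -3 - 3 = -6$)
$\left(1 G{\left(-5,-5 \right)} + U\right) \left(36 + 14\right) = \left(1 \left(-6\right) - 5\right) \left(36 + 14\right) = \left(-6 - 5\right) 50 = \left(-11\right) 50 = -550$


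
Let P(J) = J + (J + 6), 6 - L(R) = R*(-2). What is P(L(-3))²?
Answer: 36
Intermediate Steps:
L(R) = 6 + 2*R (L(R) = 6 - R*(-2) = 6 - (-2)*R = 6 + 2*R)
P(J) = 6 + 2*J (P(J) = J + (6 + J) = 6 + 2*J)
P(L(-3))² = (6 + 2*(6 + 2*(-3)))² = (6 + 2*(6 - 6))² = (6 + 2*0)² = (6 + 0)² = 6² = 36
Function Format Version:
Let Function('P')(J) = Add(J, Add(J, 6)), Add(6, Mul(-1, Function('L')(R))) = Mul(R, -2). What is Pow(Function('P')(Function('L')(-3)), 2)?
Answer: 36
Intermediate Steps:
Function('L')(R) = Add(6, Mul(2, R)) (Function('L')(R) = Add(6, Mul(-1, Mul(R, -2))) = Add(6, Mul(-1, Mul(-2, R))) = Add(6, Mul(2, R)))
Function('P')(J) = Add(6, Mul(2, J)) (Function('P')(J) = Add(J, Add(6, J)) = Add(6, Mul(2, J)))
Pow(Function('P')(Function('L')(-3)), 2) = Pow(Add(6, Mul(2, Add(6, Mul(2, -3)))), 2) = Pow(Add(6, Mul(2, Add(6, -6))), 2) = Pow(Add(6, Mul(2, 0)), 2) = Pow(Add(6, 0), 2) = Pow(6, 2) = 36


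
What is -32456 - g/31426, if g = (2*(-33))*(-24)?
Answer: -509981920/15713 ≈ -32456.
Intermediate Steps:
g = 1584 (g = -66*(-24) = 1584)
-32456 - g/31426 = -32456 - 1584/31426 = -32456 - 1*792/15713 = -32456 - 792/15713 = -509981920/15713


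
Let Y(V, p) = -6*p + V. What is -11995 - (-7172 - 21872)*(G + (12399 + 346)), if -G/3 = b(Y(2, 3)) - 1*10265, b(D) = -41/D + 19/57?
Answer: 5057245781/4 ≈ 1.2643e+9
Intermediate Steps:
Y(V, p) = V - 6*p
b(D) = 1/3 - 41/D (b(D) = -41/D + 19*(1/57) = -41/D + 1/3 = 1/3 - 41/D)
G = 492581/16 (G = -3*((-123 + (2 - 6*3))/(3*(2 - 6*3)) - 1*10265) = -3*((-123 + (2 - 18))/(3*(2 - 18)) - 10265) = -3*((1/3)*(-123 - 16)/(-16) - 10265) = -3*((1/3)*(-1/16)*(-139) - 10265) = -3*(139/48 - 10265) = -3*(-492581/48) = 492581/16 ≈ 30786.)
-11995 - (-7172 - 21872)*(G + (12399 + 346)) = -11995 - (-7172 - 21872)*(492581/16 + (12399 + 346)) = -11995 - (-29044)*(492581/16 + 12745) = -11995 - (-29044)*696501/16 = -11995 - 1*(-5057293761/4) = -11995 + 5057293761/4 = 5057245781/4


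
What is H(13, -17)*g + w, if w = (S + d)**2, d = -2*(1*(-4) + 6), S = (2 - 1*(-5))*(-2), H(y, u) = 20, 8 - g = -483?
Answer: 10144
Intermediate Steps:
g = 491 (g = 8 - 1*(-483) = 8 + 483 = 491)
S = -14 (S = (2 + 5)*(-2) = 7*(-2) = -14)
d = -4 (d = -2*(-4 + 6) = -2*2 = -4)
w = 324 (w = (-14 - 4)**2 = (-18)**2 = 324)
H(13, -17)*g + w = 20*491 + 324 = 9820 + 324 = 10144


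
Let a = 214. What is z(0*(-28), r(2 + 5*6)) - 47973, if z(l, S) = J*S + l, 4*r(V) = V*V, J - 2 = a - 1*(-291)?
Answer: 81819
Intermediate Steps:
J = 507 (J = 2 + (214 - 1*(-291)) = 2 + (214 + 291) = 2 + 505 = 507)
r(V) = V²/4 (r(V) = (V*V)/4 = V²/4)
z(l, S) = l + 507*S (z(l, S) = 507*S + l = l + 507*S)
z(0*(-28), r(2 + 5*6)) - 47973 = (0*(-28) + 507*((2 + 5*6)²/4)) - 47973 = (0 + 507*((2 + 30)²/4)) - 47973 = (0 + 507*((¼)*32²)) - 47973 = (0 + 507*((¼)*1024)) - 47973 = (0 + 507*256) - 47973 = (0 + 129792) - 47973 = 129792 - 47973 = 81819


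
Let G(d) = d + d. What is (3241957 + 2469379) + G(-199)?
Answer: 5710938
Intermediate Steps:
G(d) = 2*d
(3241957 + 2469379) + G(-199) = (3241957 + 2469379) + 2*(-199) = 5711336 - 398 = 5710938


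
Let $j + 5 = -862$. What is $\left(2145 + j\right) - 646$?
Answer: $632$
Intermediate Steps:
$j = -867$ ($j = -5 - 862 = -867$)
$\left(2145 + j\right) - 646 = \left(2145 - 867\right) - 646 = 1278 - 646 = 632$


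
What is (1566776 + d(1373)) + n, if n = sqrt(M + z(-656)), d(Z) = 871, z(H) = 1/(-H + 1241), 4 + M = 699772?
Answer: 1567647 + sqrt(2518191424609)/1897 ≈ 1.5685e+6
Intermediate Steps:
M = 699768 (M = -4 + 699772 = 699768)
z(H) = 1/(1241 - H)
n = sqrt(2518191424609)/1897 (n = sqrt(699768 - 1/(-1241 - 656)) = sqrt(699768 - 1/(-1897)) = sqrt(699768 - 1*(-1/1897)) = sqrt(699768 + 1/1897) = sqrt(1327459897/1897) = sqrt(2518191424609)/1897 ≈ 836.52)
(1566776 + d(1373)) + n = (1566776 + 871) + sqrt(2518191424609)/1897 = 1567647 + sqrt(2518191424609)/1897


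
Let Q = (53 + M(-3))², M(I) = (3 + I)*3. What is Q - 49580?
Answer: -46771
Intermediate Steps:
M(I) = 9 + 3*I
Q = 2809 (Q = (53 + (9 + 3*(-3)))² = (53 + (9 - 9))² = (53 + 0)² = 53² = 2809)
Q - 49580 = 2809 - 49580 = -46771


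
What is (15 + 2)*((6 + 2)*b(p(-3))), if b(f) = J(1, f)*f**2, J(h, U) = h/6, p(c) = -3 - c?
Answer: 0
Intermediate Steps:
J(h, U) = h/6 (J(h, U) = h*(1/6) = h/6)
b(f) = f**2/6 (b(f) = ((1/6)*1)*f**2 = f**2/6)
(15 + 2)*((6 + 2)*b(p(-3))) = (15 + 2)*((6 + 2)*((-3 - 1*(-3))**2/6)) = 17*(8*((-3 + 3)**2/6)) = 17*(8*((1/6)*0**2)) = 17*(8*((1/6)*0)) = 17*(8*0) = 17*0 = 0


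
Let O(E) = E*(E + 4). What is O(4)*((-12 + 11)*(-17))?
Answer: 544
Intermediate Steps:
O(E) = E*(4 + E)
O(4)*((-12 + 11)*(-17)) = (4*(4 + 4))*((-12 + 11)*(-17)) = (4*8)*(-1*(-17)) = 32*17 = 544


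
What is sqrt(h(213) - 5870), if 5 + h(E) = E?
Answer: I*sqrt(5662) ≈ 75.246*I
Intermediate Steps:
h(E) = -5 + E
sqrt(h(213) - 5870) = sqrt((-5 + 213) - 5870) = sqrt(208 - 5870) = sqrt(-5662) = I*sqrt(5662)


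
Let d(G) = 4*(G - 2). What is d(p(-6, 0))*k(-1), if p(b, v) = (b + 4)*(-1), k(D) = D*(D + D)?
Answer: 0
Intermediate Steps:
k(D) = 2*D**2 (k(D) = D*(2*D) = 2*D**2)
p(b, v) = -4 - b (p(b, v) = (4 + b)*(-1) = -4 - b)
d(G) = -8 + 4*G (d(G) = 4*(-2 + G) = -8 + 4*G)
d(p(-6, 0))*k(-1) = (-8 + 4*(-4 - 1*(-6)))*(2*(-1)**2) = (-8 + 4*(-4 + 6))*(2*1) = (-8 + 4*2)*2 = (-8 + 8)*2 = 0*2 = 0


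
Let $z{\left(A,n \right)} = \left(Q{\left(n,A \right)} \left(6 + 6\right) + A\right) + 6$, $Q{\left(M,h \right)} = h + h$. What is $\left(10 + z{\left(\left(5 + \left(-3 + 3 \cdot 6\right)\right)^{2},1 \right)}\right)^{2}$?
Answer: $100320256$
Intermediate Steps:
$Q{\left(M,h \right)} = 2 h$
$z{\left(A,n \right)} = 6 + 25 A$ ($z{\left(A,n \right)} = \left(2 A \left(6 + 6\right) + A\right) + 6 = \left(2 A 12 + A\right) + 6 = \left(24 A + A\right) + 6 = 25 A + 6 = 6 + 25 A$)
$\left(10 + z{\left(\left(5 + \left(-3 + 3 \cdot 6\right)\right)^{2},1 \right)}\right)^{2} = \left(10 + \left(6 + 25 \left(5 + \left(-3 + 3 \cdot 6\right)\right)^{2}\right)\right)^{2} = \left(10 + \left(6 + 25 \left(5 + \left(-3 + 18\right)\right)^{2}\right)\right)^{2} = \left(10 + \left(6 + 25 \left(5 + 15\right)^{2}\right)\right)^{2} = \left(10 + \left(6 + 25 \cdot 20^{2}\right)\right)^{2} = \left(10 + \left(6 + 25 \cdot 400\right)\right)^{2} = \left(10 + \left(6 + 10000\right)\right)^{2} = \left(10 + 10006\right)^{2} = 10016^{2} = 100320256$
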